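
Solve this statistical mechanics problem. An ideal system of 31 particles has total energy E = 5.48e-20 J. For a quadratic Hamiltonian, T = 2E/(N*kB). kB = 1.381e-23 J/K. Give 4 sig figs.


Step 1: Numerator = 2*E = 2*5.48e-20 = 1.096e-19 J
Step 2: Denominator = N*kB = 31*1.381e-23 = 4.281e-22
Step 3: T = 1.096e-19 / 4.281e-22 = 256 K

256


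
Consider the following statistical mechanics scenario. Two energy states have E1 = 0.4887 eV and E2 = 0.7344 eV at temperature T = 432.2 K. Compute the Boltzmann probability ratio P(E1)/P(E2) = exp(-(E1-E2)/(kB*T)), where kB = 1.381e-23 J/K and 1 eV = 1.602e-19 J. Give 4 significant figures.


Step 1: Compute energy difference dE = E1 - E2 = 0.4887 - 0.7344 = -0.2457 eV
Step 2: Convert to Joules: dE_J = -0.2457 * 1.602e-19 = -3.936e-20 J
Step 3: Compute exponent = -dE_J / (kB * T) = -(-3.936e-20) / (1.381e-23 * 432.2) = 6.595
Step 4: P(E1)/P(E2) = exp(6.595) = 731.1

731.1


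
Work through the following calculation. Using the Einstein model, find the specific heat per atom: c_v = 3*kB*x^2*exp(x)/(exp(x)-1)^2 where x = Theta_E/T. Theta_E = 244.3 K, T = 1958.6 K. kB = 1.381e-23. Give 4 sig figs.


Step 1: x = Theta_E/T = 244.3/1958.6 = 0.1247
Step 2: x^2 = 0.01556
Step 3: exp(x) = 1.133
Step 4: c_v = 3*1.381e-23*0.01556*1.133/(1.133-1)^2 = 4.138e-23

4.138e-23


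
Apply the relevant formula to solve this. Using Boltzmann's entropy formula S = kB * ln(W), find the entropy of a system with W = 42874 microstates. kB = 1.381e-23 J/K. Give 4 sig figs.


Step 1: ln(W) = ln(42874) = 10.67
Step 2: S = kB * ln(W) = 1.381e-23 * 10.67
Step 3: S = 1.473e-22 J/K

1.473e-22


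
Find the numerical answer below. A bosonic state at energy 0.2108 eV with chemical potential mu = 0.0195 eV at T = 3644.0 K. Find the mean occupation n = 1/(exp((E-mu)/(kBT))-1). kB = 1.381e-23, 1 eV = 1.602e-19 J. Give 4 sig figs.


Step 1: (E - mu) = 0.1913 eV
Step 2: x = (E-mu)*eV/(kB*T) = 0.1913*1.602e-19/(1.381e-23*3644.0) = 0.609
Step 3: exp(x) = 1.839
Step 4: n = 1/(exp(x)-1) = 1.193

1.193


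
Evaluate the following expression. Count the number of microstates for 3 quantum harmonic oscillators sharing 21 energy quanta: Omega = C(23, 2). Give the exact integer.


Step 1: Use binomial coefficient C(23, 2)
Step 2: Numerator = 23! / 21!
Step 3: Denominator = 2!
Step 4: Omega = 253

253


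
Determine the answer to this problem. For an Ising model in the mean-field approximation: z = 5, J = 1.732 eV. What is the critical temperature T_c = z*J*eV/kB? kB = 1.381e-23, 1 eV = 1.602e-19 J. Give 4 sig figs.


Step 1: z*J = 5*1.732 = 8.66 eV
Step 2: Convert to Joules: 8.66*1.602e-19 = 1.387e-18 J
Step 3: T_c = 1.387e-18 / 1.381e-23 = 1.005e+05 K

1.005e+05


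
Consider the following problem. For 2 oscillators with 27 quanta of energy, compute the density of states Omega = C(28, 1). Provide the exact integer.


Step 1: Use binomial coefficient C(28, 1)
Step 2: Numerator = 28! / 27!
Step 3: Denominator = 1!
Step 4: Omega = 28

28


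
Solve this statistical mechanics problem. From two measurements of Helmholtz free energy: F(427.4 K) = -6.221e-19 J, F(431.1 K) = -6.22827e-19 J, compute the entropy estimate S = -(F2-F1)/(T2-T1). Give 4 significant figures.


Step 1: dF = F2 - F1 = -6.22827e-19 - (-6.221e-19) = -7.27e-22 J
Step 2: dT = T2 - T1 = 431.1 - 427.4 = 3.7 K
Step 3: S = -dF/dT = -(-7.27e-22)/3.7 = 1.965e-22 J/K

1.965e-22


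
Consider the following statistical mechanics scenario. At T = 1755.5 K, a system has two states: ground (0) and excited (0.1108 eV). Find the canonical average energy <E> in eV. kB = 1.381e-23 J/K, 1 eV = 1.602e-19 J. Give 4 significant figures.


Step 1: beta*E = 0.1108*1.602e-19/(1.381e-23*1755.5) = 0.7322
Step 2: exp(-beta*E) = 0.4809
Step 3: <E> = 0.1108*0.4809/(1+0.4809) = 0.03598 eV

0.03598


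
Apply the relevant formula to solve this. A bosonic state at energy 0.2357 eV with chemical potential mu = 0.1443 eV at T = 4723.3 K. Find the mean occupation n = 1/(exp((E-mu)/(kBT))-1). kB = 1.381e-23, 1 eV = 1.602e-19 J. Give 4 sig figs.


Step 1: (E - mu) = 0.0914 eV
Step 2: x = (E-mu)*eV/(kB*T) = 0.0914*1.602e-19/(1.381e-23*4723.3) = 0.2245
Step 3: exp(x) = 1.252
Step 4: n = 1/(exp(x)-1) = 3.974

3.974


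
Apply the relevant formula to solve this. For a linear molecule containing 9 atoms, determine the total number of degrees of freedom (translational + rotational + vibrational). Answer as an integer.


Step 1: Translational DOF = 3
Step 2: Rotational DOF (linear) = 2
Step 3: Vibrational DOF = 3*9 - 5 = 22
Step 4: Total = 3 + 2 + 22 = 27

27


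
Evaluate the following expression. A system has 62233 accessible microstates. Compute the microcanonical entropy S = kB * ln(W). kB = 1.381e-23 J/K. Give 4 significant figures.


Step 1: ln(W) = ln(62233) = 11.04
Step 2: S = kB * ln(W) = 1.381e-23 * 11.04
Step 3: S = 1.524e-22 J/K

1.524e-22


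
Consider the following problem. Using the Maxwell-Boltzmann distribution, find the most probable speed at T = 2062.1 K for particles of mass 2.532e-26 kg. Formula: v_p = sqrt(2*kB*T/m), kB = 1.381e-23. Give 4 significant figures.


Step 1: Numerator = 2*kB*T = 2*1.381e-23*2062.1 = 5.696e-20
Step 2: Ratio = 5.696e-20 / 2.532e-26 = 2.249e+06
Step 3: v_p = sqrt(2.249e+06) = 1500 m/s

1500


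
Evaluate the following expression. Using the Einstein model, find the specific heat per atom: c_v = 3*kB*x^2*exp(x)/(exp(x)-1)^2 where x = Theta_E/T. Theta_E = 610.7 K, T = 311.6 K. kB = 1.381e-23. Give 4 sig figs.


Step 1: x = Theta_E/T = 610.7/311.6 = 1.96
Step 2: x^2 = 3.841
Step 3: exp(x) = 7.099
Step 4: c_v = 3*1.381e-23*3.841*7.099/(7.099-1)^2 = 3.037e-23

3.037e-23


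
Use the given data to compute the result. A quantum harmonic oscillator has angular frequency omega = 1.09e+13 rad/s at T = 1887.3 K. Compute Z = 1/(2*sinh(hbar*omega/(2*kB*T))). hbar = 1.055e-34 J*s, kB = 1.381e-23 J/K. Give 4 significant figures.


Step 1: Compute x = hbar*omega/(kB*T) = 1.055e-34*1.09e+13/(1.381e-23*1887.3) = 0.04412
Step 2: x/2 = 0.02206
Step 3: sinh(x/2) = 0.02206
Step 4: Z = 1/(2*0.02206) = 22.66

22.66


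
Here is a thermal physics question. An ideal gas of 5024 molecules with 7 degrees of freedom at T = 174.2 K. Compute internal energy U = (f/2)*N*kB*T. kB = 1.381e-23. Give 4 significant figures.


Step 1: f/2 = 7/2 = 3.5
Step 2: N*kB*T = 5024*1.381e-23*174.2 = 1.209e-17
Step 3: U = 3.5 * 1.209e-17 = 4.23e-17 J

4.23e-17


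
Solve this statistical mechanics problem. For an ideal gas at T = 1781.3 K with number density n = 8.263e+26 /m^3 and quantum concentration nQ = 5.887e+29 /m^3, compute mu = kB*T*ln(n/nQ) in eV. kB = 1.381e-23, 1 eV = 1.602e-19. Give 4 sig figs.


Step 1: n/nQ = 8.263e+26/5.887e+29 = 0.001404
Step 2: ln(n/nQ) = -6.569
Step 3: mu = kB*T*ln(n/nQ) = 2.46e-20*-6.569 = -1.616e-19 J
Step 4: Convert to eV: -1.616e-19/1.602e-19 = -1.009 eV

-1.009


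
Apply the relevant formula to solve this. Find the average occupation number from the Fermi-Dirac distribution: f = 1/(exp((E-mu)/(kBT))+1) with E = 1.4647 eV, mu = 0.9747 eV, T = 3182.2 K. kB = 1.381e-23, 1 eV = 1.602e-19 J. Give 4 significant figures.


Step 1: (E - mu) = 1.4647 - 0.9747 = 0.49 eV
Step 2: Convert: (E-mu)*eV = 7.85e-20 J
Step 3: x = (E-mu)*eV/(kB*T) = 1.786
Step 4: f = 1/(exp(1.786)+1) = 0.1435

0.1435


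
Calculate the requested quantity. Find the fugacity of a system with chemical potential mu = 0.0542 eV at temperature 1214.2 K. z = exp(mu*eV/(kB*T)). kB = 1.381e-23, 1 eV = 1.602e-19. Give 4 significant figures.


Step 1: Convert mu to Joules: 0.0542*1.602e-19 = 8.683e-21 J
Step 2: kB*T = 1.381e-23*1214.2 = 1.677e-20 J
Step 3: mu/(kB*T) = 0.5178
Step 4: z = exp(0.5178) = 1.678

1.678


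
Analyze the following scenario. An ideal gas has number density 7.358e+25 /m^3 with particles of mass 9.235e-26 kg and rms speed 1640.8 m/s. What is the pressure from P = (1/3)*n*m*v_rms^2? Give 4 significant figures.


Step 1: v_rms^2 = 1640.8^2 = 2.692e+06
Step 2: n*m = 7.358e+25*9.235e-26 = 6.795
Step 3: P = (1/3)*6.795*2.692e+06 = 6.098e+06 Pa

6.098e+06


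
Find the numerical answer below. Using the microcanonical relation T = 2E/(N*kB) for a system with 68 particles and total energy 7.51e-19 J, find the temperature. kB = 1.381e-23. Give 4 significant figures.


Step 1: Numerator = 2*E = 2*7.51e-19 = 1.502e-18 J
Step 2: Denominator = N*kB = 68*1.381e-23 = 9.391e-22
Step 3: T = 1.502e-18 / 9.391e-22 = 1599 K

1599


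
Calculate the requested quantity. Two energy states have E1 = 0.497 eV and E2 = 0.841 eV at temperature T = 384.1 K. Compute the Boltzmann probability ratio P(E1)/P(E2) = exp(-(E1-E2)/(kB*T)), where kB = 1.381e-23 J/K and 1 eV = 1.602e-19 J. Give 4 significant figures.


Step 1: Compute energy difference dE = E1 - E2 = 0.497 - 0.841 = -0.344 eV
Step 2: Convert to Joules: dE_J = -0.344 * 1.602e-19 = -5.511e-20 J
Step 3: Compute exponent = -dE_J / (kB * T) = -(-5.511e-20) / (1.381e-23 * 384.1) = 10.39
Step 4: P(E1)/P(E2) = exp(10.39) = 3.251e+04

3.251e+04


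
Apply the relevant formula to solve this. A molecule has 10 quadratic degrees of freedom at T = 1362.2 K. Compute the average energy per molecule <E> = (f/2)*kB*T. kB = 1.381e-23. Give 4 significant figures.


Step 1: f/2 = 10/2 = 5
Step 2: kB*T = 1.381e-23 * 1362.2 = 1.881e-20
Step 3: <E> = 5 * 1.881e-20 = 9.406e-20 J

9.406e-20


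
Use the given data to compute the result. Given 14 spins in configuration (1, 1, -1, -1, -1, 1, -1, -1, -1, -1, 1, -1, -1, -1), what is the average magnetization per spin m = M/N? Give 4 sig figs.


Step 1: Count up spins (+1): 4, down spins (-1): 10
Step 2: Total magnetization M = 4 - 10 = -6
Step 3: m = M/N = -6/14 = -0.4286

-0.4286


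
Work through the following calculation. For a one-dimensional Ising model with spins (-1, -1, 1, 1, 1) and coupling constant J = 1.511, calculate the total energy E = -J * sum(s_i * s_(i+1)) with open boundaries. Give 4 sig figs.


Step 1: Nearest-neighbor products: 1, -1, 1, 1
Step 2: Sum of products = 2
Step 3: E = -1.511 * 2 = -3.022

-3.022


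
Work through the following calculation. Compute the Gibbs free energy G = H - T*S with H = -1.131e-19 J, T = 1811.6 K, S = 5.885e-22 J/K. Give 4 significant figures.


Step 1: T*S = 1811.6 * 5.885e-22 = 1.066e-18 J
Step 2: G = H - T*S = -1.131e-19 - 1.066e-18
Step 3: G = -1.179e-18 J

-1.179e-18


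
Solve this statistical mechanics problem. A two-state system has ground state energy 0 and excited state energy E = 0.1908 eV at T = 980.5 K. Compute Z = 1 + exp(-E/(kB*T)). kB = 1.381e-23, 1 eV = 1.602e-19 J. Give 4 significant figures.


Step 1: Compute beta*E = E*eV/(kB*T) = 0.1908*1.602e-19/(1.381e-23*980.5) = 2.257
Step 2: exp(-beta*E) = exp(-2.257) = 0.1046
Step 3: Z = 1 + 0.1046 = 1.105

1.105


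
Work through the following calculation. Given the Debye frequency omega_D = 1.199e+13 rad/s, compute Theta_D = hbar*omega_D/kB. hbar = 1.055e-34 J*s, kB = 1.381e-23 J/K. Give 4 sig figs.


Step 1: hbar*omega_D = 1.055e-34 * 1.199e+13 = 1.265e-21 J
Step 2: Theta_D = 1.265e-21 / 1.381e-23
Step 3: Theta_D = 91.6 K

91.6


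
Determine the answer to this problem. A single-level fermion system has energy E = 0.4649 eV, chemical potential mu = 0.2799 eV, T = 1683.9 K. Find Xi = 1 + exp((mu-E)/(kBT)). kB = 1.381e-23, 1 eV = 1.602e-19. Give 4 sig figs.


Step 1: (mu - E) = 0.2799 - 0.4649 = -0.185 eV
Step 2: x = (mu-E)*eV/(kB*T) = -0.185*1.602e-19/(1.381e-23*1683.9) = -1.274
Step 3: exp(x) = 0.2796
Step 4: Xi = 1 + 0.2796 = 1.28

1.28


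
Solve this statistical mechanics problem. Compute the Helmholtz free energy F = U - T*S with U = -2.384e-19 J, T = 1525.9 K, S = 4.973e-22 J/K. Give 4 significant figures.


Step 1: T*S = 1525.9 * 4.973e-22 = 7.588e-19 J
Step 2: F = U - T*S = -2.384e-19 - 7.588e-19
Step 3: F = -9.972e-19 J

-9.972e-19


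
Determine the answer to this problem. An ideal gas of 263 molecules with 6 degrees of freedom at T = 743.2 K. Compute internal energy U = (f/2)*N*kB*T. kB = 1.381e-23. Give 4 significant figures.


Step 1: f/2 = 6/2 = 3.0
Step 2: N*kB*T = 263*1.381e-23*743.2 = 2.699e-18
Step 3: U = 3.0 * 2.699e-18 = 8.098e-18 J

8.098e-18


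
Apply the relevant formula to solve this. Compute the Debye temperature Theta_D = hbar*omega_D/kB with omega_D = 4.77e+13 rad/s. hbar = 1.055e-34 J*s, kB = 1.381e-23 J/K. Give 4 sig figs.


Step 1: hbar*omega_D = 1.055e-34 * 4.77e+13 = 5.032e-21 J
Step 2: Theta_D = 5.032e-21 / 1.381e-23
Step 3: Theta_D = 364.4 K

364.4


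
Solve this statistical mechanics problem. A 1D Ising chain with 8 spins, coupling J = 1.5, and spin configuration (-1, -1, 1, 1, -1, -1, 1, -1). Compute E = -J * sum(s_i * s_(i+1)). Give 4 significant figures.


Step 1: Nearest-neighbor products: 1, -1, 1, -1, 1, -1, -1
Step 2: Sum of products = -1
Step 3: E = -1.5 * -1 = 1.5

1.5


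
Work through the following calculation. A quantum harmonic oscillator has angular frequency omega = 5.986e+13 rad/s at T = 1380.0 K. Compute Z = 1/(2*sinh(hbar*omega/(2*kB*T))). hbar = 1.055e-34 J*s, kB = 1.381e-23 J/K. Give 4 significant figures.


Step 1: Compute x = hbar*omega/(kB*T) = 1.055e-34*5.986e+13/(1.381e-23*1380.0) = 0.3314
Step 2: x/2 = 0.1657
Step 3: sinh(x/2) = 0.1664
Step 4: Z = 1/(2*0.1664) = 3.004

3.004


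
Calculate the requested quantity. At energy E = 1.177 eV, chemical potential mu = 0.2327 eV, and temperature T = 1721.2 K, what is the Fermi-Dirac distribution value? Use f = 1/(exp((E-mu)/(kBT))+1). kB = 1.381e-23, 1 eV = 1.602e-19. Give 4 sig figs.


Step 1: (E - mu) = 1.177 - 0.2327 = 0.9443 eV
Step 2: Convert: (E-mu)*eV = 1.513e-19 J
Step 3: x = (E-mu)*eV/(kB*T) = 6.364
Step 4: f = 1/(exp(6.364)+1) = 0.001719

0.001719


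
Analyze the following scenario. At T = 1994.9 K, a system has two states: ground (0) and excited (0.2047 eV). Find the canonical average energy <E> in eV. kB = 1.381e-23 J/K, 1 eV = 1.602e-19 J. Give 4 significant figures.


Step 1: beta*E = 0.2047*1.602e-19/(1.381e-23*1994.9) = 1.19
Step 2: exp(-beta*E) = 0.3041
Step 3: <E> = 0.2047*0.3041/(1+0.3041) = 0.04774 eV

0.04774


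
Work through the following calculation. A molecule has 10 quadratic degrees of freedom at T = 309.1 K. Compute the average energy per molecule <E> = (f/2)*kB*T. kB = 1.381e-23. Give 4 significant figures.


Step 1: f/2 = 10/2 = 5
Step 2: kB*T = 1.381e-23 * 309.1 = 4.269e-21
Step 3: <E> = 5 * 4.269e-21 = 2.134e-20 J

2.134e-20


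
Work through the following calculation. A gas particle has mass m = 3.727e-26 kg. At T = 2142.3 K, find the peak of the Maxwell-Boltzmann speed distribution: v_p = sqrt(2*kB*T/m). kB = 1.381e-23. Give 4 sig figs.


Step 1: Numerator = 2*kB*T = 2*1.381e-23*2142.3 = 5.917e-20
Step 2: Ratio = 5.917e-20 / 3.727e-26 = 1.588e+06
Step 3: v_p = sqrt(1.588e+06) = 1260 m/s

1260


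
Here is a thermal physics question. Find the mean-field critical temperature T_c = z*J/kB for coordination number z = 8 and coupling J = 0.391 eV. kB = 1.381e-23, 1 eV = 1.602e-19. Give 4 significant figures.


Step 1: z*J = 8*0.391 = 3.128 eV
Step 2: Convert to Joules: 3.128*1.602e-19 = 5.011e-19 J
Step 3: T_c = 5.011e-19 / 1.381e-23 = 3.629e+04 K

3.629e+04


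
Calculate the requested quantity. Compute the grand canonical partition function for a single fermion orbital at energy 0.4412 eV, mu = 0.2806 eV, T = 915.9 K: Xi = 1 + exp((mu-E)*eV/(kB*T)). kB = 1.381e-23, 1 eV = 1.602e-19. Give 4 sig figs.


Step 1: (mu - E) = 0.2806 - 0.4412 = -0.1606 eV
Step 2: x = (mu-E)*eV/(kB*T) = -0.1606*1.602e-19/(1.381e-23*915.9) = -2.034
Step 3: exp(x) = 0.1308
Step 4: Xi = 1 + 0.1308 = 1.131

1.131


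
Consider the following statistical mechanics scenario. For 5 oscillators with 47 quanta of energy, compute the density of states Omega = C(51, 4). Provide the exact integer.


Step 1: Use binomial coefficient C(51, 4)
Step 2: Numerator = 51! / 47!
Step 3: Denominator = 4!
Step 4: Omega = 249900

249900


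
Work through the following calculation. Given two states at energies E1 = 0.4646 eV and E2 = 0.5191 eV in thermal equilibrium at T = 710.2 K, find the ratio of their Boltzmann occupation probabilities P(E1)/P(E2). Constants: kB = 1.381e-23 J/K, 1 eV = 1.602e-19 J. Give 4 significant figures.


Step 1: Compute energy difference dE = E1 - E2 = 0.4646 - 0.5191 = -0.0545 eV
Step 2: Convert to Joules: dE_J = -0.0545 * 1.602e-19 = -8.731e-21 J
Step 3: Compute exponent = -dE_J / (kB * T) = -(-8.731e-21) / (1.381e-23 * 710.2) = 0.8902
Step 4: P(E1)/P(E2) = exp(0.8902) = 2.436

2.436


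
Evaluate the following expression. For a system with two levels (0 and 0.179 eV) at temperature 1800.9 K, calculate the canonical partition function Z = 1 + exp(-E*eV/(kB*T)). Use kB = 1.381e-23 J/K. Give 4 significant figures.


Step 1: Compute beta*E = E*eV/(kB*T) = 0.179*1.602e-19/(1.381e-23*1800.9) = 1.153
Step 2: exp(-beta*E) = exp(-1.153) = 0.3157
Step 3: Z = 1 + 0.3157 = 1.316

1.316


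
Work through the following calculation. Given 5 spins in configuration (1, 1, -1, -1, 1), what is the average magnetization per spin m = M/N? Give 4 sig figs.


Step 1: Count up spins (+1): 3, down spins (-1): 2
Step 2: Total magnetization M = 3 - 2 = 1
Step 3: m = M/N = 1/5 = 0.2

0.2


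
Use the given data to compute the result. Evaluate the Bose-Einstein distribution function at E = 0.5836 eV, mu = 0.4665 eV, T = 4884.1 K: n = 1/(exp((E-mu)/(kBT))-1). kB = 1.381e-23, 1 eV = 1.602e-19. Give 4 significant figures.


Step 1: (E - mu) = 0.1171 eV
Step 2: x = (E-mu)*eV/(kB*T) = 0.1171*1.602e-19/(1.381e-23*4884.1) = 0.2781
Step 3: exp(x) = 1.321
Step 4: n = 1/(exp(x)-1) = 3.119

3.119


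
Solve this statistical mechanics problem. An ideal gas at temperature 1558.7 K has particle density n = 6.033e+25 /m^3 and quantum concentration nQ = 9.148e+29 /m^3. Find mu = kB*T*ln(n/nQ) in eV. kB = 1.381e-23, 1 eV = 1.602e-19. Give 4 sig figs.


Step 1: n/nQ = 6.033e+25/9.148e+29 = 6.595e-05
Step 2: ln(n/nQ) = -9.627
Step 3: mu = kB*T*ln(n/nQ) = 2.153e-20*-9.627 = -2.072e-19 J
Step 4: Convert to eV: -2.072e-19/1.602e-19 = -1.294 eV

-1.294


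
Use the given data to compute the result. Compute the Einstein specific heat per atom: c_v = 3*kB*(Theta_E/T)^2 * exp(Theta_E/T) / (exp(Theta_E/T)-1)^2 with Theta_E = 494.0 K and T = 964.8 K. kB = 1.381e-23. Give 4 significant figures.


Step 1: x = Theta_E/T = 494.0/964.8 = 0.512
Step 2: x^2 = 0.2622
Step 3: exp(x) = 1.669
Step 4: c_v = 3*1.381e-23*0.2622*1.669/(1.669-1)^2 = 4.054e-23

4.054e-23


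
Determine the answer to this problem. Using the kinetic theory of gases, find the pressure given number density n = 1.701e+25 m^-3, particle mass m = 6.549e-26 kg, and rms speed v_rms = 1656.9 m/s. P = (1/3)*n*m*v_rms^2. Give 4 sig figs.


Step 1: v_rms^2 = 1656.9^2 = 2.745e+06
Step 2: n*m = 1.701e+25*6.549e-26 = 1.114
Step 3: P = (1/3)*1.114*2.745e+06 = 1.019e+06 Pa

1.019e+06


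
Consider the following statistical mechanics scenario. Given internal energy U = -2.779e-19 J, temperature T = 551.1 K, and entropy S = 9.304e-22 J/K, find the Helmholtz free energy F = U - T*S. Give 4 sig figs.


Step 1: T*S = 551.1 * 9.304e-22 = 5.127e-19 J
Step 2: F = U - T*S = -2.779e-19 - 5.127e-19
Step 3: F = -7.906e-19 J

-7.906e-19


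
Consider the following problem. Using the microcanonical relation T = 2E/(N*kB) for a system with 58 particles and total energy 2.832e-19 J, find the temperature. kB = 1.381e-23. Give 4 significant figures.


Step 1: Numerator = 2*E = 2*2.832e-19 = 5.664e-19 J
Step 2: Denominator = N*kB = 58*1.381e-23 = 8.01e-22
Step 3: T = 5.664e-19 / 8.01e-22 = 707.1 K

707.1


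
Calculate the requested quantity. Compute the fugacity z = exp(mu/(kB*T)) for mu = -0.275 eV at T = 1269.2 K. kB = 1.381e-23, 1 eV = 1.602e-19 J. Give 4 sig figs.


Step 1: Convert mu to Joules: -0.275*1.602e-19 = -4.406e-20 J
Step 2: kB*T = 1.381e-23*1269.2 = 1.753e-20 J
Step 3: mu/(kB*T) = -2.513
Step 4: z = exp(-2.513) = 0.08099

0.08099


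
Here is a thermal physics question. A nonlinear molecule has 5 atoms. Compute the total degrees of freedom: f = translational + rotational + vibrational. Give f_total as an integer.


Step 1: Translational DOF = 3
Step 2: Rotational DOF (nonlinear) = 3
Step 3: Vibrational DOF = 3*5 - 6 = 9
Step 4: Total = 3 + 3 + 9 = 15

15


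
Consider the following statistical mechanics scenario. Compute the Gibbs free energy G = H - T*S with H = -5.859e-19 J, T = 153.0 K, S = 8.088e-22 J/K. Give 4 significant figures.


Step 1: T*S = 153.0 * 8.088e-22 = 1.237e-19 J
Step 2: G = H - T*S = -5.859e-19 - 1.237e-19
Step 3: G = -7.096e-19 J

-7.096e-19


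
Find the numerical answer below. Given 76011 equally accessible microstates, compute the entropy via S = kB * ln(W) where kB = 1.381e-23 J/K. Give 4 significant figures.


Step 1: ln(W) = ln(76011) = 11.24
Step 2: S = kB * ln(W) = 1.381e-23 * 11.24
Step 3: S = 1.552e-22 J/K

1.552e-22


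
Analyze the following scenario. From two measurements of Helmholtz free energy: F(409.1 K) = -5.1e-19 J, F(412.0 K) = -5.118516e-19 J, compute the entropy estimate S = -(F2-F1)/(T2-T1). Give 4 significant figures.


Step 1: dF = F2 - F1 = -5.118516e-19 - (-5.1e-19) = -1.8516e-21 J
Step 2: dT = T2 - T1 = 412.0 - 409.1 = 2.9 K
Step 3: S = -dF/dT = -(-1.8516e-21)/2.9 = 6.385e-22 J/K

6.385e-22


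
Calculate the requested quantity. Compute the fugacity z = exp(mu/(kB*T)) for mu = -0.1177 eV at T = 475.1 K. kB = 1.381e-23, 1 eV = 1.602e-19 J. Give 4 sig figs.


Step 1: Convert mu to Joules: -0.1177*1.602e-19 = -1.886e-20 J
Step 2: kB*T = 1.381e-23*475.1 = 6.561e-21 J
Step 3: mu/(kB*T) = -2.874
Step 4: z = exp(-2.874) = 0.05648

0.05648


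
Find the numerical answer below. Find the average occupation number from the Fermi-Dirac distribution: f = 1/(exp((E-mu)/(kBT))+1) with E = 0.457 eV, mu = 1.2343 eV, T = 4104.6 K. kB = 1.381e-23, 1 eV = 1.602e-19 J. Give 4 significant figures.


Step 1: (E - mu) = 0.457 - 1.2343 = -0.7773 eV
Step 2: Convert: (E-mu)*eV = -1.245e-19 J
Step 3: x = (E-mu)*eV/(kB*T) = -2.197
Step 4: f = 1/(exp(-2.197)+1) = 0.9

0.9


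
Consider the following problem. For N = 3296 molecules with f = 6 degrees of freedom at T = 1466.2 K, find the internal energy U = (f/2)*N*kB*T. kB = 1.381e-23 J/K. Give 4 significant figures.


Step 1: f/2 = 6/2 = 3.0
Step 2: N*kB*T = 3296*1.381e-23*1466.2 = 6.674e-17
Step 3: U = 3.0 * 6.674e-17 = 2.002e-16 J

2.002e-16


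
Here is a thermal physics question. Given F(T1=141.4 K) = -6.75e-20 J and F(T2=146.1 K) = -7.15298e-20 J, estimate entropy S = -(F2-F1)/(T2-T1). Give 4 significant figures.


Step 1: dF = F2 - F1 = -7.15298e-20 - (-6.75e-20) = -4.0298e-21 J
Step 2: dT = T2 - T1 = 146.1 - 141.4 = 4.7 K
Step 3: S = -dF/dT = -(-4.0298e-21)/4.7 = 8.574e-22 J/K

8.574e-22


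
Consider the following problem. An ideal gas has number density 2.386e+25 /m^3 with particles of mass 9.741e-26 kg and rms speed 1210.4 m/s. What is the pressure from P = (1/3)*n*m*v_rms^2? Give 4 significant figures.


Step 1: v_rms^2 = 1210.4^2 = 1.465e+06
Step 2: n*m = 2.386e+25*9.741e-26 = 2.324
Step 3: P = (1/3)*2.324*1.465e+06 = 1.135e+06 Pa

1.135e+06


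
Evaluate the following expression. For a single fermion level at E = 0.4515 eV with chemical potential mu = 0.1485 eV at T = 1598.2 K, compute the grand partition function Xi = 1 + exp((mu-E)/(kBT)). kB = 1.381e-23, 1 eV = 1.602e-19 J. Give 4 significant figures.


Step 1: (mu - E) = 0.1485 - 0.4515 = -0.303 eV
Step 2: x = (mu-E)*eV/(kB*T) = -0.303*1.602e-19/(1.381e-23*1598.2) = -2.199
Step 3: exp(x) = 0.1109
Step 4: Xi = 1 + 0.1109 = 1.111

1.111


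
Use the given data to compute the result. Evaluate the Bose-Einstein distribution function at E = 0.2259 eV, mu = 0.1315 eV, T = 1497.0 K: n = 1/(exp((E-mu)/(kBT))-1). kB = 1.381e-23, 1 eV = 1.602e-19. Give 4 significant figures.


Step 1: (E - mu) = 0.0944 eV
Step 2: x = (E-mu)*eV/(kB*T) = 0.0944*1.602e-19/(1.381e-23*1497.0) = 0.7315
Step 3: exp(x) = 2.078
Step 4: n = 1/(exp(x)-1) = 0.9275

0.9275


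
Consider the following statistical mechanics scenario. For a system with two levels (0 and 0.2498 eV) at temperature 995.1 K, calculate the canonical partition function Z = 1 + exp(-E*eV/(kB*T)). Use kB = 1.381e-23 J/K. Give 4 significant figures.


Step 1: Compute beta*E = E*eV/(kB*T) = 0.2498*1.602e-19/(1.381e-23*995.1) = 2.912
Step 2: exp(-beta*E) = exp(-2.912) = 0.05437
Step 3: Z = 1 + 0.05437 = 1.054

1.054


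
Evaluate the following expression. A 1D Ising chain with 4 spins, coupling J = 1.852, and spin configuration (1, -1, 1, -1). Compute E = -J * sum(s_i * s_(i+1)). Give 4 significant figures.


Step 1: Nearest-neighbor products: -1, -1, -1
Step 2: Sum of products = -3
Step 3: E = -1.852 * -3 = 5.556

5.556


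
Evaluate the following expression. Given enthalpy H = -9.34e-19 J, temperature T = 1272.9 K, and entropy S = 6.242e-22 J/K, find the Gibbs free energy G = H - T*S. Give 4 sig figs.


Step 1: T*S = 1272.9 * 6.242e-22 = 7.945e-19 J
Step 2: G = H - T*S = -9.34e-19 - 7.945e-19
Step 3: G = -1.729e-18 J

-1.729e-18


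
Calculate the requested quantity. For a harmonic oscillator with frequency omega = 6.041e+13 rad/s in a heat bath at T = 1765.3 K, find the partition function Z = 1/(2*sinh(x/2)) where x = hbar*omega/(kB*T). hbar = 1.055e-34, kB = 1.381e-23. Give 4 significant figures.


Step 1: Compute x = hbar*omega/(kB*T) = 1.055e-34*6.041e+13/(1.381e-23*1765.3) = 0.2614
Step 2: x/2 = 0.1307
Step 3: sinh(x/2) = 0.1311
Step 4: Z = 1/(2*0.1311) = 3.814

3.814


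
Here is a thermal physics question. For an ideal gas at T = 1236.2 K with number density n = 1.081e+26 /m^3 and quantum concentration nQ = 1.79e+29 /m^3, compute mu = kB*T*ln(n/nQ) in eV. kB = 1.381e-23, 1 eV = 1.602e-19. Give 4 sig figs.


Step 1: n/nQ = 1.081e+26/1.79e+29 = 0.0006039
Step 2: ln(n/nQ) = -7.412
Step 3: mu = kB*T*ln(n/nQ) = 1.707e-20*-7.412 = -1.265e-19 J
Step 4: Convert to eV: -1.265e-19/1.602e-19 = -0.7899 eV

-0.7899


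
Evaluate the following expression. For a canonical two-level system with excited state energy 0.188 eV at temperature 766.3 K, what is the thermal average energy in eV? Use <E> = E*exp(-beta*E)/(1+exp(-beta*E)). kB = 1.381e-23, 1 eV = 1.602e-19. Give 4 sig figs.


Step 1: beta*E = 0.188*1.602e-19/(1.381e-23*766.3) = 2.846
Step 2: exp(-beta*E) = 0.05808
Step 3: <E> = 0.188*0.05808/(1+0.05808) = 0.01032 eV

0.01032


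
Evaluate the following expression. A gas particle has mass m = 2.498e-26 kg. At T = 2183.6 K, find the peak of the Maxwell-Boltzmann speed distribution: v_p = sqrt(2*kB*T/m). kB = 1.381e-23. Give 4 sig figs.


Step 1: Numerator = 2*kB*T = 2*1.381e-23*2183.6 = 6.031e-20
Step 2: Ratio = 6.031e-20 / 2.498e-26 = 2.414e+06
Step 3: v_p = sqrt(2.414e+06) = 1554 m/s

1554


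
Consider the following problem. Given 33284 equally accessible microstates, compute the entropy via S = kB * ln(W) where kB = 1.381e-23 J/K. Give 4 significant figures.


Step 1: ln(W) = ln(33284) = 10.41
Step 2: S = kB * ln(W) = 1.381e-23 * 10.41
Step 3: S = 1.438e-22 J/K

1.438e-22


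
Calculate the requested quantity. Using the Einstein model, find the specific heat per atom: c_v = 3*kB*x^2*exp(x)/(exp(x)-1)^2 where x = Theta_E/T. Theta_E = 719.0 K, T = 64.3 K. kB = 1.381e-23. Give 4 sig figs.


Step 1: x = Theta_E/T = 719.0/64.3 = 11.18
Step 2: x^2 = 125
Step 3: exp(x) = 7.182e+04
Step 4: c_v = 3*1.381e-23*125*7.182e+04/(7.182e+04-1)^2 = 7.213e-26

7.213e-26


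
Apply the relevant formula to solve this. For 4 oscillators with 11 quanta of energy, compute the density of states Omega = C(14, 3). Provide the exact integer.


Step 1: Use binomial coefficient C(14, 3)
Step 2: Numerator = 14! / 11!
Step 3: Denominator = 3!
Step 4: Omega = 364

364


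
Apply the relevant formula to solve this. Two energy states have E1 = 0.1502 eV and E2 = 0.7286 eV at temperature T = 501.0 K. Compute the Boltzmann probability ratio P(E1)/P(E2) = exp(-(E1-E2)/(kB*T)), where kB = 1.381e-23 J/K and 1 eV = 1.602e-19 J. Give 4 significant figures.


Step 1: Compute energy difference dE = E1 - E2 = 0.1502 - 0.7286 = -0.5784 eV
Step 2: Convert to Joules: dE_J = -0.5784 * 1.602e-19 = -9.266e-20 J
Step 3: Compute exponent = -dE_J / (kB * T) = -(-9.266e-20) / (1.381e-23 * 501.0) = 13.39
Step 4: P(E1)/P(E2) = exp(13.39) = 6.55e+05

6.55e+05


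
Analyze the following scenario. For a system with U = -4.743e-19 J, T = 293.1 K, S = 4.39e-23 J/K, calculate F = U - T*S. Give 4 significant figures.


Step 1: T*S = 293.1 * 4.39e-23 = 1.287e-20 J
Step 2: F = U - T*S = -4.743e-19 - 1.287e-20
Step 3: F = -4.872e-19 J

-4.872e-19


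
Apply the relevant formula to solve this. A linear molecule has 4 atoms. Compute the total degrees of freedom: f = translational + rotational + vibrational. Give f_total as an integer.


Step 1: Translational DOF = 3
Step 2: Rotational DOF (linear) = 2
Step 3: Vibrational DOF = 3*4 - 5 = 7
Step 4: Total = 3 + 2 + 7 = 12

12


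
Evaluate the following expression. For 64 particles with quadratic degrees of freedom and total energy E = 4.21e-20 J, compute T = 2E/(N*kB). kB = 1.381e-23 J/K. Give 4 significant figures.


Step 1: Numerator = 2*E = 2*4.21e-20 = 8.42e-20 J
Step 2: Denominator = N*kB = 64*1.381e-23 = 8.838e-22
Step 3: T = 8.42e-20 / 8.838e-22 = 95.27 K

95.27


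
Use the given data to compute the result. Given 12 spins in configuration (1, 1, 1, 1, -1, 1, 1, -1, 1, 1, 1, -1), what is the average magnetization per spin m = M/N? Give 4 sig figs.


Step 1: Count up spins (+1): 9, down spins (-1): 3
Step 2: Total magnetization M = 9 - 3 = 6
Step 3: m = M/N = 6/12 = 0.5

0.5


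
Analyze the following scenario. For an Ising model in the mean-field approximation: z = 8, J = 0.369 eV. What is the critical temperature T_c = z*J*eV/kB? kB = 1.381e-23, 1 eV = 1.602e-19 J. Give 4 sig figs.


Step 1: z*J = 8*0.369 = 2.952 eV
Step 2: Convert to Joules: 2.952*1.602e-19 = 4.729e-19 J
Step 3: T_c = 4.729e-19 / 1.381e-23 = 3.424e+04 K

3.424e+04


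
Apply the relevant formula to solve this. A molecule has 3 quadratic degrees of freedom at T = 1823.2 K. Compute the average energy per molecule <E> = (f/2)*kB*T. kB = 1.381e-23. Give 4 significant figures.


Step 1: f/2 = 3/2 = 1.5
Step 2: kB*T = 1.381e-23 * 1823.2 = 2.518e-20
Step 3: <E> = 1.5 * 2.518e-20 = 3.777e-20 J

3.777e-20


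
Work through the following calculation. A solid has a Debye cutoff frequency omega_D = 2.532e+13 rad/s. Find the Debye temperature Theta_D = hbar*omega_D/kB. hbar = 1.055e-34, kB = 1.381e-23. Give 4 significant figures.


Step 1: hbar*omega_D = 1.055e-34 * 2.532e+13 = 2.671e-21 J
Step 2: Theta_D = 2.671e-21 / 1.381e-23
Step 3: Theta_D = 193.4 K

193.4


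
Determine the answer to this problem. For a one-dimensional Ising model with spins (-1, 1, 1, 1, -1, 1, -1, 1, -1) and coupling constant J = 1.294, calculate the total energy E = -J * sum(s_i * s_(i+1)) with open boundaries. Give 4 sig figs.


Step 1: Nearest-neighbor products: -1, 1, 1, -1, -1, -1, -1, -1
Step 2: Sum of products = -4
Step 3: E = -1.294 * -4 = 5.176

5.176


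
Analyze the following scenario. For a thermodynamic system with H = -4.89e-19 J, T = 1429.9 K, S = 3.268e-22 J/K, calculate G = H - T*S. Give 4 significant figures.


Step 1: T*S = 1429.9 * 3.268e-22 = 4.673e-19 J
Step 2: G = H - T*S = -4.89e-19 - 4.673e-19
Step 3: G = -9.563e-19 J

-9.563e-19


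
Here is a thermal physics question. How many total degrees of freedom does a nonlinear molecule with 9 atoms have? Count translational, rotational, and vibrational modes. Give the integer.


Step 1: Translational DOF = 3
Step 2: Rotational DOF (nonlinear) = 3
Step 3: Vibrational DOF = 3*9 - 6 = 21
Step 4: Total = 3 + 3 + 21 = 27

27


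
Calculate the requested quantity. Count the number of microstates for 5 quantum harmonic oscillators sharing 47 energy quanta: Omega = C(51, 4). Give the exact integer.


Step 1: Use binomial coefficient C(51, 4)
Step 2: Numerator = 51! / 47!
Step 3: Denominator = 4!
Step 4: Omega = 249900

249900


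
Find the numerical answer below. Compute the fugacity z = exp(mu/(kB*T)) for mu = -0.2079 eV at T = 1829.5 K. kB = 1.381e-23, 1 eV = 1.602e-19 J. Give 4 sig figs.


Step 1: Convert mu to Joules: -0.2079*1.602e-19 = -3.331e-20 J
Step 2: kB*T = 1.381e-23*1829.5 = 2.527e-20 J
Step 3: mu/(kB*T) = -1.318
Step 4: z = exp(-1.318) = 0.2676

0.2676


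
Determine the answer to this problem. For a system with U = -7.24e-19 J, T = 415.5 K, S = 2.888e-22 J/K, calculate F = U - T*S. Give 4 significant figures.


Step 1: T*S = 415.5 * 2.888e-22 = 1.2e-19 J
Step 2: F = U - T*S = -7.24e-19 - 1.2e-19
Step 3: F = -8.44e-19 J

-8.44e-19


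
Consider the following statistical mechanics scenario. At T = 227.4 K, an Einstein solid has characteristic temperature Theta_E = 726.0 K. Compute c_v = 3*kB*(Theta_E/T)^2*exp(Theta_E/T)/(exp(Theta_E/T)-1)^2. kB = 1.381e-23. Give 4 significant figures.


Step 1: x = Theta_E/T = 726.0/227.4 = 3.193
Step 2: x^2 = 10.19
Step 3: exp(x) = 24.35
Step 4: c_v = 3*1.381e-23*10.19*24.35/(24.35-1)^2 = 1.886e-23

1.886e-23


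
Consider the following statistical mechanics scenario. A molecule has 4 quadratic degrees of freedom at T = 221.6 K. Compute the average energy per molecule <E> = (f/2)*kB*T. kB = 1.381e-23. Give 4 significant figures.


Step 1: f/2 = 4/2 = 2
Step 2: kB*T = 1.381e-23 * 221.6 = 3.06e-21
Step 3: <E> = 2 * 3.06e-21 = 6.121e-21 J

6.121e-21


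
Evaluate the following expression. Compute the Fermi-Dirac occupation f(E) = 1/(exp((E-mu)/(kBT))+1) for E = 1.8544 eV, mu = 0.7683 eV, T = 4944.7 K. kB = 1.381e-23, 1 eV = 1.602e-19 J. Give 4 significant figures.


Step 1: (E - mu) = 1.8544 - 0.7683 = 1.086 eV
Step 2: Convert: (E-mu)*eV = 1.74e-19 J
Step 3: x = (E-mu)*eV/(kB*T) = 2.548
Step 4: f = 1/(exp(2.548)+1) = 0.07256

0.07256


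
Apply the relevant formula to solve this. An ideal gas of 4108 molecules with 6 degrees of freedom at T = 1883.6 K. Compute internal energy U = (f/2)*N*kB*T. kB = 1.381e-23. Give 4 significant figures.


Step 1: f/2 = 6/2 = 3.0
Step 2: N*kB*T = 4108*1.381e-23*1883.6 = 1.069e-16
Step 3: U = 3.0 * 1.069e-16 = 3.206e-16 J

3.206e-16


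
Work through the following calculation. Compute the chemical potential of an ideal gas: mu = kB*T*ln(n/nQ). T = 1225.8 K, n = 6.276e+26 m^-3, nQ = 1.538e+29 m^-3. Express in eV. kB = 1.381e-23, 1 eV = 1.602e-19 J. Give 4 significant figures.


Step 1: n/nQ = 6.276e+26/1.538e+29 = 0.004081
Step 2: ln(n/nQ) = -5.502
Step 3: mu = kB*T*ln(n/nQ) = 1.693e-20*-5.502 = -9.313e-20 J
Step 4: Convert to eV: -9.313e-20/1.602e-19 = -0.5813 eV

-0.5813


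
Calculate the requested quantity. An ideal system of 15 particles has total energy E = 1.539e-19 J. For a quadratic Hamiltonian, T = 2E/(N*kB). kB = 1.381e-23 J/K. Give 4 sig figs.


Step 1: Numerator = 2*E = 2*1.539e-19 = 3.078e-19 J
Step 2: Denominator = N*kB = 15*1.381e-23 = 2.071e-22
Step 3: T = 3.078e-19 / 2.071e-22 = 1486 K

1486


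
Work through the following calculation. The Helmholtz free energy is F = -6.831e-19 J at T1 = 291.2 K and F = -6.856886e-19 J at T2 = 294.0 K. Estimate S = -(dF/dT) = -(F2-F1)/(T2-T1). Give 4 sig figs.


Step 1: dF = F2 - F1 = -6.856886e-19 - (-6.831e-19) = -2.5886e-21 J
Step 2: dT = T2 - T1 = 294.0 - 291.2 = 2.8 K
Step 3: S = -dF/dT = -(-2.5886e-21)/2.8 = 9.245e-22 J/K

9.245e-22


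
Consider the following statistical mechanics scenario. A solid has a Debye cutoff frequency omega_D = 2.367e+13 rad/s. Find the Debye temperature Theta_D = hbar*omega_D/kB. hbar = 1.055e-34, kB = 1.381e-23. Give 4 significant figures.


Step 1: hbar*omega_D = 1.055e-34 * 2.367e+13 = 2.497e-21 J
Step 2: Theta_D = 2.497e-21 / 1.381e-23
Step 3: Theta_D = 180.8 K

180.8


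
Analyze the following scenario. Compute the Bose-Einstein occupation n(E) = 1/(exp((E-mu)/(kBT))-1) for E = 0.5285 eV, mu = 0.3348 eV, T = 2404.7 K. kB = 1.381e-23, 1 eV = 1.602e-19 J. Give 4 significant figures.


Step 1: (E - mu) = 0.1937 eV
Step 2: x = (E-mu)*eV/(kB*T) = 0.1937*1.602e-19/(1.381e-23*2404.7) = 0.9344
Step 3: exp(x) = 2.546
Step 4: n = 1/(exp(x)-1) = 0.647

0.647


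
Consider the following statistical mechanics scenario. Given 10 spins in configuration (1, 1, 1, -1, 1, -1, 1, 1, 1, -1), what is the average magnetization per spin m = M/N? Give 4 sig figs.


Step 1: Count up spins (+1): 7, down spins (-1): 3
Step 2: Total magnetization M = 7 - 3 = 4
Step 3: m = M/N = 4/10 = 0.4

0.4


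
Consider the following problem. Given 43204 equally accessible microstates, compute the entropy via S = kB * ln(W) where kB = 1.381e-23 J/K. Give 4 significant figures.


Step 1: ln(W) = ln(43204) = 10.67
Step 2: S = kB * ln(W) = 1.381e-23 * 10.67
Step 3: S = 1.474e-22 J/K

1.474e-22


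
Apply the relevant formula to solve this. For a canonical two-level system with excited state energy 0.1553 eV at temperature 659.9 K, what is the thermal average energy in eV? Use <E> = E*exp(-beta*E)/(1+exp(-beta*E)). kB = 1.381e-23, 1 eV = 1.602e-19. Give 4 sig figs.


Step 1: beta*E = 0.1553*1.602e-19/(1.381e-23*659.9) = 2.73
Step 2: exp(-beta*E) = 0.06522
Step 3: <E> = 0.1553*0.06522/(1+0.06522) = 0.009508 eV

0.009508


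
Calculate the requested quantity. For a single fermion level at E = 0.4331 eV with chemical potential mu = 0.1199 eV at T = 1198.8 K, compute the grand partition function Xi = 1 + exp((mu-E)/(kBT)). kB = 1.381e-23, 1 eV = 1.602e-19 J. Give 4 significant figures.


Step 1: (mu - E) = 0.1199 - 0.4331 = -0.3132 eV
Step 2: x = (mu-E)*eV/(kB*T) = -0.3132*1.602e-19/(1.381e-23*1198.8) = -3.031
Step 3: exp(x) = 0.04828
Step 4: Xi = 1 + 0.04828 = 1.048

1.048


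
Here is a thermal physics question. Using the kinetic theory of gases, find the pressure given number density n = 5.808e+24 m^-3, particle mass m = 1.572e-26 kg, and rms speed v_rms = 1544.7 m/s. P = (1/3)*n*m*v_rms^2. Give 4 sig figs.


Step 1: v_rms^2 = 1544.7^2 = 2.386e+06
Step 2: n*m = 5.808e+24*1.572e-26 = 0.0913
Step 3: P = (1/3)*0.0913*2.386e+06 = 7.262e+04 Pa

7.262e+04


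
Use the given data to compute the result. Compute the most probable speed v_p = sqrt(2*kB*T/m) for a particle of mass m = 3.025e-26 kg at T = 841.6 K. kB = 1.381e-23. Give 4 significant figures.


Step 1: Numerator = 2*kB*T = 2*1.381e-23*841.6 = 2.324e-20
Step 2: Ratio = 2.324e-20 / 3.025e-26 = 7.684e+05
Step 3: v_p = sqrt(7.684e+05) = 876.6 m/s

876.6


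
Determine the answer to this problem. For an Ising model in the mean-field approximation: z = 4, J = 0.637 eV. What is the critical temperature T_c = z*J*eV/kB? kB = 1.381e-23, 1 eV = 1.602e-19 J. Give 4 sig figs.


Step 1: z*J = 4*0.637 = 2.548 eV
Step 2: Convert to Joules: 2.548*1.602e-19 = 4.082e-19 J
Step 3: T_c = 4.082e-19 / 1.381e-23 = 2.956e+04 K

2.956e+04


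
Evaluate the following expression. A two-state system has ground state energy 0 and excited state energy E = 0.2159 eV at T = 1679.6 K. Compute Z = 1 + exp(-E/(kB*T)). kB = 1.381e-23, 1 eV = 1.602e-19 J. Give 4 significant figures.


Step 1: Compute beta*E = E*eV/(kB*T) = 0.2159*1.602e-19/(1.381e-23*1679.6) = 1.491
Step 2: exp(-beta*E) = exp(-1.491) = 0.2251
Step 3: Z = 1 + 0.2251 = 1.225

1.225


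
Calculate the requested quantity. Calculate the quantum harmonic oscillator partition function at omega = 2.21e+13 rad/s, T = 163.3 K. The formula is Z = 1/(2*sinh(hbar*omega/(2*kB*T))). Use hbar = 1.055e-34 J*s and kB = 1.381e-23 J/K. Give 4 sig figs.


Step 1: Compute x = hbar*omega/(kB*T) = 1.055e-34*2.21e+13/(1.381e-23*163.3) = 1.034
Step 2: x/2 = 0.5169
Step 3: sinh(x/2) = 0.5403
Step 4: Z = 1/(2*0.5403) = 0.9255

0.9255


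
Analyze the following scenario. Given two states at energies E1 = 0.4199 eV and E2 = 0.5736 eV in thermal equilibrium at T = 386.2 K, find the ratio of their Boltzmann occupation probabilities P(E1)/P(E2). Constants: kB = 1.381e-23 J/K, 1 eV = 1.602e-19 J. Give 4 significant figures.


Step 1: Compute energy difference dE = E1 - E2 = 0.4199 - 0.5736 = -0.1537 eV
Step 2: Convert to Joules: dE_J = -0.1537 * 1.602e-19 = -2.462e-20 J
Step 3: Compute exponent = -dE_J / (kB * T) = -(-2.462e-20) / (1.381e-23 * 386.2) = 4.617
Step 4: P(E1)/P(E2) = exp(4.617) = 101.2

101.2
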